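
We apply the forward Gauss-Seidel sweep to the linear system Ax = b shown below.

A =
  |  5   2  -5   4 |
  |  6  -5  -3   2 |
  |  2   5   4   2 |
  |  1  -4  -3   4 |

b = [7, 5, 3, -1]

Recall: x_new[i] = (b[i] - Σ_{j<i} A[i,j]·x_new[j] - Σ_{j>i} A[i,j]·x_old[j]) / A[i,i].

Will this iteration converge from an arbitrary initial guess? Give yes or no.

no

Write A = D+L+U with D = diag(5, -5, 4, 4).
GS T = -(D+L)⁻¹U: row 0 first, T[0,2] = -(-5)/(5) = +1.0000; later rows by forward substitution.
  T[0,:] = [+0.0000 -0.4000 +1.0000 -0.8000]
  T[1,:] = [+0.0000 -0.4800 +0.6000 -0.5600]
  T[2,:] = [+0.0000 +0.8000 -1.2500 +0.6000]
  T[3,:] = [+0.0000 +0.2200 -0.5875 +0.0900]
|eigenvalues of T|: 1.2771, 0.4190, 0.0561, 0.0000.
ρ(T) = max|λ| = 1.2771; 1.2771 > 1 ⇒ diverges.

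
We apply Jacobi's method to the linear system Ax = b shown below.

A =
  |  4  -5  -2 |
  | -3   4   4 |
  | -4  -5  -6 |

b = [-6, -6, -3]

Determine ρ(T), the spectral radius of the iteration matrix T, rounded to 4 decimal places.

1.3503

Let D = diag(4, 4, -6); L, U the strict triangles.
Jacobi: T = -D⁻¹(L+U), T[0,1] = -(-5)/(4) = +1.2500; T[0,0] = 0.
  T[0,:] = [+0.0000  +1.2500  +0.5000]
  T[1,:] = [+0.7500  +0.0000  -1.0000]
  T[2,:] = [-0.6667  -0.8333  +0.0000]
|λ(T)| sorted: 1.3503, 0.9399, 0.4104.
ρ = 1.3503; 1.3503 > 1 ⇒ diverges.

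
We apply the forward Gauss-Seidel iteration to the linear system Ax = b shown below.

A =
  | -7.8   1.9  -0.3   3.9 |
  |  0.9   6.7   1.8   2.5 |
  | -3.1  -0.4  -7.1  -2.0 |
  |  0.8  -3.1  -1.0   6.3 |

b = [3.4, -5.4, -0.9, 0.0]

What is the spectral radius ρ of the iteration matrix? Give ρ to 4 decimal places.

0.5644

Let D = diag(-7.8, 6.7, -7.1, 6.3); L, U the strict triangles.
T_GS = -(D+L)⁻¹U: row 0 first, T[0,1] = -(1.9)/(-7.8) = +0.2436; later rows by forward substitution.
  T[0,:] = [+0.0000  +0.2436  -0.0385  +0.5000]
  T[1,:] = [+0.0000  -0.0327  -0.2635  -0.4403]
  T[2,:] = [+0.0000  -0.1045  +0.0316  -0.4752]
  T[3,:] = [+0.0000  -0.0636  -0.1197  -0.3556]
|roots of det(T-λI)|: 0.5644, 0.1854, 0.0224, 0.0000.
ρ(T) = max|λ| = 0.5644; 0.5644 < 1 ⇒ converges.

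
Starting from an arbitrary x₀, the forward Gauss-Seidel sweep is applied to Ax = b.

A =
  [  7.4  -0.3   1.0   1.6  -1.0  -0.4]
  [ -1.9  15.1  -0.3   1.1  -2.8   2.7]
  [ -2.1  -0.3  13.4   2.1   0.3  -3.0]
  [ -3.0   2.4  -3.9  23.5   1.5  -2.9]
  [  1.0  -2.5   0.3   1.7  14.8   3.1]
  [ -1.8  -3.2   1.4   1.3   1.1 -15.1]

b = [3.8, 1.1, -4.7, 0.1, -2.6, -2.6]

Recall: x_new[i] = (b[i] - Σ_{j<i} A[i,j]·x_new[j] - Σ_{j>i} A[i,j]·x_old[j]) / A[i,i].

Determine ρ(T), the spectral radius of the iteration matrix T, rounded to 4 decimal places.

Let D = diag(7.4, 15.1, 13.4, 23.5, 14.8, -15.1); L, U the strict triangles.
T_GS = -(D+L)⁻¹U: row 0 first, T[0,3] = -(1.6)/(7.4) = -0.2162; later rows by forward substitution.
  T[0,:] = [+0.0000  +0.0405  -0.1351  -0.2162  +0.1351  +0.0541]
  T[1,:] = [+0.0000  +0.0051  +0.0029  -0.1001  +0.2024  -0.1720]
  T[2,:] = [+0.0000  +0.0065  -0.0211  -0.1928  +0.0033  +0.2285]
  T[3,:] = [+0.0000  +0.0057  -0.0210  -0.0494  -0.0667  +0.1858]
  T[4,:] = [+0.0000  -0.0027  +0.0125  +0.0073  +0.0327  -0.2681]
  T[5,:] = [+0.0000  -0.0050  +0.0126  +0.0254  -0.0621  +0.0477]
|roots of det(T-λI)|: 0.1909, 0.1435, 0.0619, 0.0246, 0.0048, 0.0000.
spectral radius ρ = 0.1909; 0.1909 < 1, so it converges for any x₀.

0.1909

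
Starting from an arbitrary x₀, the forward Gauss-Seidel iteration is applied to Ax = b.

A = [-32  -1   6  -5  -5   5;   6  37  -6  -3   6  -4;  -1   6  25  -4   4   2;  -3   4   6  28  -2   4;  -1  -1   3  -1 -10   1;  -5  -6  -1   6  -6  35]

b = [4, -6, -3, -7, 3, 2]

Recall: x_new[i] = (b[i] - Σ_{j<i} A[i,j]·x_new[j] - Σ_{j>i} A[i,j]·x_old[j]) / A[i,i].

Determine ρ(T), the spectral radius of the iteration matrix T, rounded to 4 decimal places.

0.1590

A = D + L + U where D = diag(-32, 37, 25, 28, -10, 35).
Gauss-Seidel: T = -(D+L)⁻¹U, row 0 first, T[0,1] = -(-1)/(-32) = -0.0312; later rows by forward substitution.
  T[0,:] = [+0.0000  -0.0312  +0.1875  -0.1562  -0.1562  +0.1562]
  T[1,:] = [+0.0000  +0.0051  +0.1318  +0.1064  -0.1368  +0.0828]
  T[2,:] = [+0.0000  -0.0025  -0.0241  +0.1282  -0.1334  -0.0936]
  T[3,:] = [+0.0000  -0.0035  +0.0064  -0.0594  +0.1028  -0.1179]
  T[4,:] = [+0.0000  +0.0022  -0.0398  +0.0494  -0.0210  +0.0598]
  T[5,:] = [+0.0000  -0.0027  +0.0408  +0.0182  -0.0708  +0.0643]
|λ(T)| sorted: 0.1590, 0.1143, 0.1143, 0.0200, 0.0200, 0.0000.
ρ = 0.1590; 0.1590 < 1 ⇒ converges.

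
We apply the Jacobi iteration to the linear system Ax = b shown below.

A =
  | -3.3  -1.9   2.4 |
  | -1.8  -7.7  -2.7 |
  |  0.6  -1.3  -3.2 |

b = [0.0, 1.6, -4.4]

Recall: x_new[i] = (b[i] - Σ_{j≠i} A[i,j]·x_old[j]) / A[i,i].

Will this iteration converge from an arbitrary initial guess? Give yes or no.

yes

Diagonal D = diag(-3.3, -7.7, -3.2); L, U strict lower/upper.
T_J = -D⁻¹(L+U): T[2,0] = -(0.6)/(-3.2) = +0.1875; T[2,2] = 0.
  T[0,:] = [+0.0000 -0.5758 +0.7273]
  T[1,:] = [-0.2338 +0.0000 -0.3506]
  T[2,:] = [+0.1875 -0.4062 +0.0000]
eigenvalue magnitudes: 0.7461, 0.3786, 0.3786.
ρ = 0.7461; 0.7461 < 1 ⇒ converges.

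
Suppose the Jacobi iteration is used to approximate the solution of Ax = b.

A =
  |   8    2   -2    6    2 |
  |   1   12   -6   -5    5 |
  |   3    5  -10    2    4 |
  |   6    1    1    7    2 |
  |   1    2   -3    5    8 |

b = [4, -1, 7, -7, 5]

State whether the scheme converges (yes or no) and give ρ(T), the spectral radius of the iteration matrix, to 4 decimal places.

A = D + L + U where D = diag(8, 12, -10, 7, 8).
Jacobi: T = -D⁻¹(L+U), T[1,0] = -(1)/(12) = -0.0833; T[1,1] = 0.
  T[0,:] = [+0.0000, -0.2500, +0.2500, -0.7500, -0.2500]
  T[1,:] = [-0.0833, +0.0000, +0.5000, +0.4167, -0.4167]
  T[2,:] = [+0.3000, +0.5000, +0.0000, +0.2000, +0.4000]
  T[3,:] = [-0.8571, -0.1429, -0.1429, +0.0000, -0.2857]
  T[4,:] = [-0.1250, -0.2500, +0.3750, -0.6250, +0.0000]
eigenvalue magnitudes: 1.2127, 0.8466, 0.5303, 0.4335, 0.2694.
ρ = 1.2127; 1.2127 > 1: divergent.

no, ρ = 1.2127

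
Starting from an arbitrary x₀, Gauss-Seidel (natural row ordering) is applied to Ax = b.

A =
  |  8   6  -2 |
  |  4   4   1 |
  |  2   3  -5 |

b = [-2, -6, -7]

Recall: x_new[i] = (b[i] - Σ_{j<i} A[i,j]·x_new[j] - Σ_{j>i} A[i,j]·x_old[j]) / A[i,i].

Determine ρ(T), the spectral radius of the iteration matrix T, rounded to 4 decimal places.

0.6631

Split A = D + L + U, D = diag(8, 4, -5).
GS T = -(D+L)⁻¹U: row 0 first, T[0,2] = -(-2)/(8) = +0.2500; later rows by forward substitution.
  T[0,:] = [+0.0000 -0.7500 +0.2500]
  T[1,:] = [+0.0000 +0.7500 -0.5000]
  T[2,:] = [+0.0000 +0.1500 -0.2000]
|λ(T)| sorted: 0.6631, 0.1131, 0.0000.
ρ(T) = max|λ| = 0.6631; 0.6631 < 1 ⇒ converges.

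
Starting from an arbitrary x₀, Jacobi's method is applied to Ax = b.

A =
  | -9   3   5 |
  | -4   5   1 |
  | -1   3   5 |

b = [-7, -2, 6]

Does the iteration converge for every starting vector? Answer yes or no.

yes

Diagonal D = diag(-9, 5, 5); L, U strict lower/upper.
T_J = -D⁻¹(L+U): T[1,0] = -(-4)/(5) = +0.8000; T[1,1] = 0.
  T[0,:] = [+0.0000  +0.3333  +0.5556]
  T[1,:] = [+0.8000  +0.0000  -0.2000]
  T[2,:] = [+0.2000  -0.6000  +0.0000]
moduli |λ_i(T)| = 0.8995, 0.5579, 0.5579.
ρ(T) = max|λ| = 0.8995; 0.8995 < 1 ⇒ converges.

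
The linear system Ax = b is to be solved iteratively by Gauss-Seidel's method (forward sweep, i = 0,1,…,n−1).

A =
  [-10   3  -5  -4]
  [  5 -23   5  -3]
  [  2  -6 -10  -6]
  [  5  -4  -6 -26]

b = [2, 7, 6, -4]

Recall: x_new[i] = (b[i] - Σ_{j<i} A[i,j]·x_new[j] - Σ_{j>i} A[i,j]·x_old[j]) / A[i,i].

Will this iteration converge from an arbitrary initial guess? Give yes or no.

Diagonal D = diag(-10, -23, -10, -26); L, U strict lower/upper.
GS T = -(D+L)⁻¹U: row 0 first, T[0,2] = -(-5)/(-10) = -0.5000; later rows by forward substitution.
  T[0,:] = [+0.0000  +0.3000  -0.5000  -0.4000]
  T[1,:] = [+0.0000  +0.0652  +0.1087  -0.2174]
  T[2,:] = [+0.0000  +0.0209  -0.1652  -0.5496]
  T[3,:] = [+0.0000  +0.0428  -0.0747  +0.0833]
moduli |λ_i(T)| = 0.2897, 0.1612, 0.1612, 0.0000.
ρ(T) = max|λ| = 0.2897; 0.2897 < 1 ⇒ converges.

yes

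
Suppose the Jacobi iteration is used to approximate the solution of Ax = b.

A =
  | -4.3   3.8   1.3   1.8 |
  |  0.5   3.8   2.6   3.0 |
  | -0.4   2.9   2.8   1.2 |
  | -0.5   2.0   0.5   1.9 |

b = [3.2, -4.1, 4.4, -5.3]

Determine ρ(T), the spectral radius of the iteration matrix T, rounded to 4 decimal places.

1.4900

Let D = diag(-4.3, 3.8, 2.8, 1.9); L, U the strict triangles.
T_J = -D⁻¹(L+U): T[1,2] = -(2.6)/(3.8) = -0.6842; T[1,1] = 0.
  T[0,:] = [+0.0000  +0.8837  +0.3023  +0.4186]
  T[1,:] = [-0.1316  +0.0000  -0.6842  -0.7895]
  T[2,:] = [+0.1429  -1.0357  +0.0000  -0.4286]
  T[3,:] = [+0.2632  -1.0526  -0.2632  +0.0000]
|roots of det(T-λI)|: 1.4900, 1.0098, 0.3495, 0.1307.
spectral radius ρ = 1.4900; 1.4900 > 1: divergent.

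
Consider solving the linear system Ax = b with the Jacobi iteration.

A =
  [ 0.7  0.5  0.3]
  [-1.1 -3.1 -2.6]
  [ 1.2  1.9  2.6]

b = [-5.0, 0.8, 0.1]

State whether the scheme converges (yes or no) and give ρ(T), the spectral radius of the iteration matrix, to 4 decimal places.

no, ρ = 1.1801

A = D + L + U where D = diag(0.7, -3.1, 2.6).
Jacobi: T = -D⁻¹(L+U), T[2,0] = -(1.2)/(2.6) = -0.4615; T[2,2] = 0.
  T[0,:] = [+0.0000, -0.7143, -0.4286]
  T[1,:] = [-0.3548, +0.0000, -0.8387]
  T[2,:] = [-0.4615, -0.7308, +0.0000]
|roots of det(T-λI)|: 1.1801, 0.7304, 0.4497.
spectral radius ρ = 1.1801; 1.1801 > 1: divergent.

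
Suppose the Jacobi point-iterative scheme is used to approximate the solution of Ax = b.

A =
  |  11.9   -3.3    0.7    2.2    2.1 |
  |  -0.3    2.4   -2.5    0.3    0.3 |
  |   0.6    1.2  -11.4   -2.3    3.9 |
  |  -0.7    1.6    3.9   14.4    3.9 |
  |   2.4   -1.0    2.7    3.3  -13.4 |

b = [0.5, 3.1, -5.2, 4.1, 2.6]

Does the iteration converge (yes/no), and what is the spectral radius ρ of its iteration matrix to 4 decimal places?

Write A = D+L+U with D = diag(11.9, 2.4, -11.4, 14.4, -13.4).
Jacobi T = -D⁻¹(L+U): T[1,3] = -(0.3)/(2.4) = -0.1250; T[1,1] = 0.
  T[0,:] = [+0.0000 +0.2773 -0.0588 -0.1849 -0.1765]
  T[1,:] = [+0.1250 +0.0000 +1.0417 -0.1250 -0.1250]
  T[2,:] = [+0.0526 +0.1053 +0.0000 -0.2018 +0.3421]
  T[3,:] = [+0.0486 -0.1111 -0.2708 +0.0000 -0.2708]
  T[4,:] = [+0.1791 -0.0746 +0.2015 +0.2463 +0.0000]
eigenvalue magnitudes: 0.5441, 0.4282, 0.3376, 0.3376, 0.2853.
ρ = 0.5441; 0.5441 < 1, so it converges for any x₀.

yes, ρ = 0.5441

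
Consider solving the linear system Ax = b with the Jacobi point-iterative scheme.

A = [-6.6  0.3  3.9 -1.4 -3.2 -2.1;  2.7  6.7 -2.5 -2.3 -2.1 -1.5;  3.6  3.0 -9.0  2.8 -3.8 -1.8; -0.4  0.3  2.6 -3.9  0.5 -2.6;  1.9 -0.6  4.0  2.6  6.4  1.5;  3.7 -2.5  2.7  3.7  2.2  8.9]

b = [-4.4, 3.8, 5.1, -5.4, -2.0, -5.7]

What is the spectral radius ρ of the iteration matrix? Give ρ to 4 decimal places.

1.1400

Let D = diag(-6.6, 6.7, -9, -3.9, 6.4, 8.9); L, U the strict triangles.
Jacobi T = -D⁻¹(L+U): T[1,4] = -(-2.1)/(6.7) = +0.3134; T[1,1] = 0.
  T[0,:] = [+0.0000  +0.0455  +0.5909  -0.2121  -0.4848  -0.3182]
  T[1,:] = [-0.4030  +0.0000  +0.3731  +0.3433  +0.3134  +0.2239]
  T[2,:] = [+0.4000  +0.3333  +0.0000  +0.3111  -0.4222  -0.2000]
  T[3,:] = [-0.1026  +0.0769  +0.6667  +0.0000  +0.1282  -0.6667]
  T[4,:] = [-0.2969  +0.0938  -0.6250  -0.4062  +0.0000  -0.2344]
  T[5,:] = [-0.4157  +0.2809  -0.3034  -0.4157  -0.2472  +0.0000]
|eigenvalues of T|: 1.1400, 0.9604, 0.8500, 0.4782, 0.4782, 0.1319.
ρ(T) = max|λ| = 1.1400; 1.1400 > 1 ⇒ diverges.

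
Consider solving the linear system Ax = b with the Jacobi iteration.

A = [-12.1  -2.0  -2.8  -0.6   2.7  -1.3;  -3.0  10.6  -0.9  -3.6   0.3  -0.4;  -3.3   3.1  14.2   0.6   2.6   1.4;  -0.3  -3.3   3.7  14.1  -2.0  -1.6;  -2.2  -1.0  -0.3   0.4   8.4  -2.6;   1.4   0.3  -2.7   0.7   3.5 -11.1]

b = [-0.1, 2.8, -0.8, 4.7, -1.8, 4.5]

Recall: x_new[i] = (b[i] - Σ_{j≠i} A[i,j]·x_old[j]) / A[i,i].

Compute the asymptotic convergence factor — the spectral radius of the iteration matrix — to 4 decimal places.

0.5085

Let D = diag(-12.1, 10.6, 14.2, 14.1, 8.4, -11.1); L, U the strict triangles.
T_J = -D⁻¹(L+U): T[3,1] = -(-3.3)/(14.1) = +0.2340; T[3,3] = 0.
  T[0,:] = [+0.0000 -0.1653 -0.2314 -0.0496 +0.2231 -0.1074]
  T[1,:] = [+0.2830 +0.0000 +0.0849 +0.3396 -0.0283 +0.0377]
  T[2,:] = [+0.2324 -0.2183 +0.0000 -0.0423 -0.1831 -0.0986]
  T[3,:] = [+0.0213 +0.2340 -0.2624 +0.0000 +0.1418 +0.1135]
  T[4,:] = [+0.2619 +0.1190 +0.0357 -0.0476 +0.0000 +0.3095]
  T[5,:] = [+0.1261 +0.0270 -0.2432 +0.0631 +0.3153 +0.0000]
|roots of det(T-λI)|: 0.5085, 0.3829, 0.3829, 0.2877, 0.2319, 0.0642.
ρ(T) = max|λ| = 0.5085; 0.5085 < 1 ⇒ converges.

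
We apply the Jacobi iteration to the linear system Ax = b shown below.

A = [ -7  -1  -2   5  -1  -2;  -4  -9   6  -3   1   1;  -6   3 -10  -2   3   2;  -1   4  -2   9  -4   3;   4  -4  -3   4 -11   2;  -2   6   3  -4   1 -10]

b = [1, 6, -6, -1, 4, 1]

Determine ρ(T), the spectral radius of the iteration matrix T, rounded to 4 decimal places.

Write A = D+L+U with D = diag(-7, -9, -10, 9, -11, -10).
T_J = -D⁻¹(L+U): T[0,2] = -(-2)/(-7) = -0.2857; T[0,0] = 0.
  T[0,:] = [+0.0000, -0.1429, -0.2857, +0.7143, -0.1429, -0.2857]
  T[1,:] = [-0.4444, +0.0000, +0.6667, -0.3333, +0.1111, +0.1111]
  T[2,:] = [-0.6000, +0.3000, +0.0000, -0.2000, +0.3000, +0.2000]
  T[3,:] = [+0.1111, -0.4444, +0.2222, +0.0000, +0.4444, -0.3333]
  T[4,:] = [+0.3636, -0.3636, -0.2727, +0.3636, +0.0000, +0.1818]
  T[5,:] = [-0.2000, +0.6000, +0.3000, -0.4000, +0.1000, +0.0000]
|roots of det(T-λI)|: 1.2507, 0.7128, 0.5311, 0.5311, 0.4884, 0.2335.
ρ(T) = max|λ| = 1.2507; 1.2507 > 1: divergent.

1.2507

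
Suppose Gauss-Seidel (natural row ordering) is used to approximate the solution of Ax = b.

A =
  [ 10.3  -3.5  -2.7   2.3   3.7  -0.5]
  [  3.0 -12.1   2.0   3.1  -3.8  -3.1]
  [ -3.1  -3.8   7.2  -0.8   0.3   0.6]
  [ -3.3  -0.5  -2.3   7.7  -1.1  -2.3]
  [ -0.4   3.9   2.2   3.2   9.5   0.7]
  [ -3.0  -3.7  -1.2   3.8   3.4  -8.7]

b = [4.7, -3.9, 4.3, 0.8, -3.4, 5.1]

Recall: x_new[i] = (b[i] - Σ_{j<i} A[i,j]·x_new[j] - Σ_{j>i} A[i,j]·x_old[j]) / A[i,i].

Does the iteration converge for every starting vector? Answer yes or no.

yes

A = D + L + U where D = diag(10.3, -12.1, 7.2, 7.7, 9.5, -8.7).
T_GS = -(D+L)⁻¹U: row 0 first, T[0,1] = -(-3.5)/(10.3) = +0.3398; later rows by forward substitution.
  T[0,:] = [+0.0000 +0.3398 +0.2621 -0.2233 -0.3592 +0.0485]
  T[1,:] = [+0.0000 +0.0842 +0.2303 +0.2008 -0.4031 -0.2442]
  T[2,:] = [+0.0000 +0.1908 +0.2344 +0.1210 -0.4091 -0.1913]
  T[3,:] = [+0.0000 +0.2081 +0.1973 -0.0465 -0.1595 +0.2465]
  T[4,:] = [+0.0000 -0.1345 -0.2042 -0.1042 +0.2988 -0.0101]
  T[5,:] = [+0.0000 -0.1410 -0.2143 -0.0861 +0.3989 +0.2172]
eigenvalue magnitudes: 0.8789, 0.2041, 0.1121, 0.0341, 0.0330, 0.0000.
ρ = 0.8789; 0.8789 < 1: convergent.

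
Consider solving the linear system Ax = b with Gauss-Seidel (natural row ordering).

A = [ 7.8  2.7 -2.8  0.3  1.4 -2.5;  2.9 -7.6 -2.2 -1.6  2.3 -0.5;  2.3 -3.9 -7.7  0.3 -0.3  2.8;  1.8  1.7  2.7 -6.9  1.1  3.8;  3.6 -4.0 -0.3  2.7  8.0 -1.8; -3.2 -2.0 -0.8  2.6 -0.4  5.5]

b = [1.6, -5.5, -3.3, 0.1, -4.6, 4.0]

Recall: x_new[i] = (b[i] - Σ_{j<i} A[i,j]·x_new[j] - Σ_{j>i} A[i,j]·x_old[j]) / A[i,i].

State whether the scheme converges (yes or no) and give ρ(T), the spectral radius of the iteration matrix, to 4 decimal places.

Write A = D+L+U with D = diag(7.8, -7.6, -7.7, -6.9, 8, 5.5).
GS T = -(D+L)⁻¹U: row 0 first, T[0,4] = -(1.4)/(7.8) = -0.1795; later rows by forward substitution.
  T[0,:] = [+0.0000 -0.3462 +0.3590 -0.0385 -0.1795 +0.3205]
  T[1,:] = [+0.0000 -0.1321 -0.1525 -0.2252 +0.2341 +0.0565]
  T[2,:] = [+0.0000 -0.0365 +0.1845 +0.1415 -0.2112 +0.4308]
  T[3,:] = [+0.0000 -0.1371 +0.1283 -0.0101 +0.0877 +0.8168]
  T[4,:] = [+0.0000 +0.1346 -0.2742 -0.0866 +0.1603 -0.1505]
  T[5,:] = [+0.0000 -0.1801 +0.0997 -0.0852 -0.0798 -0.1274]
eigenvalue magnitudes: 0.6359, 0.3890, 0.3890, 0.0992, 0.0085, 0.0000.
spectral radius ρ = 0.6359; 0.6359 < 1, so it converges for any x₀.

yes, ρ = 0.6359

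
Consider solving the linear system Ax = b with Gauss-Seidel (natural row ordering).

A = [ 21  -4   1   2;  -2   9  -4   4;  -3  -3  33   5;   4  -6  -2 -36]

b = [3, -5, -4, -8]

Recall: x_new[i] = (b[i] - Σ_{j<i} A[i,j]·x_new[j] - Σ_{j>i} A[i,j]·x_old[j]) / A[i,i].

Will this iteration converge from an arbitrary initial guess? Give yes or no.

Write A = D+L+U with D = diag(21, 9, 33, -36).
GS T = -(D+L)⁻¹U: row 0 first, T[0,1] = -(-4)/(21) = +0.1905; later rows by forward substitution.
  T[0,:] = [+0.0000 +0.1905 -0.0476 -0.0952]
  T[1,:] = [+0.0000 +0.0423 +0.4339 -0.4656]
  T[2,:] = [+0.0000 +0.0212 +0.0351 -0.2025]
  T[3,:] = [+0.0000 +0.0129 -0.0796 +0.0783]
|roots of det(T-λI)|: 0.1764, 0.1008, 0.0802, 0.0000.
ρ(T) = max|λ| = 0.1764; 0.1764 < 1: convergent.

yes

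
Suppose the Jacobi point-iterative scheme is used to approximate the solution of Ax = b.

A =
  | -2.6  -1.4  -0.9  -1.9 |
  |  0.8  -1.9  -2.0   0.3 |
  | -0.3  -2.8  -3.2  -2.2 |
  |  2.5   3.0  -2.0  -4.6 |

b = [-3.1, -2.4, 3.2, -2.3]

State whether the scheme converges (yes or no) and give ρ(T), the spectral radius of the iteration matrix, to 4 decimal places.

A = D + L + U where D = diag(-2.6, -1.9, -3.2, -4.6).
Jacobi T = -D⁻¹(L+U): T[3,0] = -(2.5)/(-4.6) = +0.5435; T[3,3] = 0.
  T[0,:] = [+0.0000, -0.5385, -0.3462, -0.7308]
  T[1,:] = [+0.4211, +0.0000, -1.0526, +0.1579]
  T[2,:] = [-0.0938, -0.8750, +0.0000, -0.6875]
  T[3,:] = [+0.5435, +0.6522, -0.4348, +0.0000]
|eigenvalues of T|: 1.1201, 0.6012, 0.4596, 0.4596.
spectral radius ρ = 1.1201; 1.1201 > 1: divergent.

no, ρ = 1.1201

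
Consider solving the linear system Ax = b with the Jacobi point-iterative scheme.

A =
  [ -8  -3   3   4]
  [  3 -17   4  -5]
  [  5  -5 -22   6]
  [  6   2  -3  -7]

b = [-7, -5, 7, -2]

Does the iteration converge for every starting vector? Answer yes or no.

yes

Split A = D + L + U, D = diag(-8, -17, -22, -7).
Jacobi: T = -D⁻¹(L+U), T[2,0] = -(5)/(-22) = +0.2273; T[2,2] = 0.
  T[0,:] = [+0.0000 -0.3750 +0.3750 +0.5000]
  T[1,:] = [+0.1765 +0.0000 +0.2353 -0.2941]
  T[2,:] = [+0.2273 -0.2273 +0.0000 +0.2727]
  T[3,:] = [+0.8571 +0.2857 -0.4286 +0.0000]
|eigenvalues of T|: 0.6639, 0.3723, 0.3723, 0.3679.
ρ(T) = max|λ| = 0.6639; 0.6639 < 1: convergent.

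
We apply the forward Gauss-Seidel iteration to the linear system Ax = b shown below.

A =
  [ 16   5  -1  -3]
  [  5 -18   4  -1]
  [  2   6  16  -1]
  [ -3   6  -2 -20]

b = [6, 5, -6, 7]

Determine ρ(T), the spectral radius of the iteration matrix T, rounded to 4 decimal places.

Diagonal D = diag(16, -18, 16, -20); L, U strict lower/upper.
T_GS = -(D+L)⁻¹U: row 0 first, T[0,1] = -(5)/(16) = -0.3125; later rows by forward substitution.
  T[0,:] = [+0.0000  -0.3125  +0.0625  +0.1875]
  T[1,:] = [+0.0000  -0.0868  +0.2396  -0.0035]
  T[2,:] = [+0.0000  +0.0716  -0.0977  +0.0404]
  T[3,:] = [+0.0000  +0.0137  +0.0723  -0.0332]
|eigenvalues of T|: 0.2289, 0.0593, 0.0480, 0.0000.
ρ = 0.2289; 0.2289 < 1 ⇒ converges.

0.2289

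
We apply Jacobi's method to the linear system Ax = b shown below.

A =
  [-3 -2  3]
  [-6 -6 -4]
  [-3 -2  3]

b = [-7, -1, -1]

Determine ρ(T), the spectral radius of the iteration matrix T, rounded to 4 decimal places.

1.1872

A = D + L + U where D = diag(-3, -6, 3).
Jacobi T = -D⁻¹(L+U): T[1,0] = -(-6)/(-6) = -1.0000; T[1,1] = 0.
  T[0,:] = [+0.0000 -0.6667 +1.0000]
  T[1,:] = [-1.0000 +0.0000 -0.6667]
  T[2,:] = [+1.0000 +0.6667 +0.0000]
eigenvalue magnitudes: 1.1872, 1.0000, 0.1872.
ρ = 1.1872; 1.1872 > 1, so it fails to converge.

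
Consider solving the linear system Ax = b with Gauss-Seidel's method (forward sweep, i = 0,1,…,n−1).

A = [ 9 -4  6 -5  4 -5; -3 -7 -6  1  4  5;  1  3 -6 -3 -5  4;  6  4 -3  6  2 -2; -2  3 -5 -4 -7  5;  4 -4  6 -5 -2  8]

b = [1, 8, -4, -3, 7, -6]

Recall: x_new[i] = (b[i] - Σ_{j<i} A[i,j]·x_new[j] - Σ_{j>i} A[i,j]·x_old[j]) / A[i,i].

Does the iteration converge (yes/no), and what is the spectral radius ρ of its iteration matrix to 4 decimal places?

no, ρ = 1.4997

Let D = diag(9, -7, -6, 6, -7, 8); L, U the strict triangles.
GS T = -(D+L)⁻¹U: row 0 first, T[0,2] = -(6)/(9) = -0.6667; later rows by forward substitution.
  T[0,:] = [+0.0000, +0.4444, -0.6667, +0.5556, -0.4444, +0.5556]
  T[1,:] = [+0.0000, -0.1905, -0.5714, -0.0952, +0.7619, +0.4762]
  T[2,:] = [+0.0000, -0.0212, -0.3968, -0.4550, -0.5265, +0.9974]
  T[3,:] = [+0.0000, -0.3280, +0.8492, -0.7196, -0.6601, -0.0410]
  T[4,:] = [+0.0000, -0.0060, -0.2562, +0.5367, +1.2067, +0.0707]
  T[5,:] = [+0.0000, -0.5081, +0.8119, -0.2997, +0.8872, -0.7957]
moduli |λ_i(T)| = 1.4997, 0.9156, 0.3039, 0.3039, 0.1788, 0.0000.
ρ(T) = max|λ| = 1.4997; 1.4997 > 1: divergent.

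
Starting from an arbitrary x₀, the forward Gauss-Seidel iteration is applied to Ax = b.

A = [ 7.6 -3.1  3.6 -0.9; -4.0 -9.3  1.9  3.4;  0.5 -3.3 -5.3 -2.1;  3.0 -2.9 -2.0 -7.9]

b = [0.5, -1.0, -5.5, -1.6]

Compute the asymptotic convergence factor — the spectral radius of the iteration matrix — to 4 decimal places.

0.7513

A = D + L + U where D = diag(7.6, -9.3, -5.3, -7.9).
GS T = -(D+L)⁻¹U: row 0 first, T[0,1] = -(-3.1)/(7.6) = +0.4079; later rows by forward substitution.
  T[0,:] = [+0.0000  +0.4079  -0.4737  +0.1184]
  T[1,:] = [+0.0000  -0.1754  +0.4080  +0.3147]
  T[2,:] = [+0.0000  +0.1477  -0.2987  -0.5810]
  T[3,:] = [+0.0000  +0.1819  -0.2540  +0.0765]
|roots of det(T-λI)|: 0.7513, 0.2975, 0.0561, 0.0000.
ρ(T) = max|λ| = 0.7513; 0.7513 < 1, so it converges for any x₀.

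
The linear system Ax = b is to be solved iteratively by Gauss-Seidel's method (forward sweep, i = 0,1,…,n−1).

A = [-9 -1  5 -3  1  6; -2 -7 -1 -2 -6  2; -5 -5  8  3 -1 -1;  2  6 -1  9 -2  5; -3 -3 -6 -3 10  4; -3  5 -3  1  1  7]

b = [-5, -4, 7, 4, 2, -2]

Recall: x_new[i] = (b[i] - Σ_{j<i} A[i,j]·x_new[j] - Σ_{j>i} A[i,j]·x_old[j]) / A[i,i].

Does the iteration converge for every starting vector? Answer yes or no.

Write A = D+L+U with D = diag(-9, -7, 8, 9, 10, 7).
GS T = -(D+L)⁻¹U: row 0 first, T[0,1] = -(-1)/(-9) = -0.1111; later rows by forward substitution.
  T[0,:] = [+0.0000 -0.1111 +0.5556 -0.3333 +0.1111 +0.6667]
  T[1,:] = [+0.0000 +0.0317 -0.3016 -0.1905 -0.8889 +0.0952]
  T[2,:] = [+0.0000 -0.0496 +0.1587 -0.7024 -0.3611 +0.6012]
  T[3,:] = [+0.0000 -0.0020 +0.0952 +0.1230 +0.7500 -0.7004]
  T[4,:] = [+0.0000 -0.0542 +0.2000 -0.5417 -0.2250 -0.0208]
  T[5,:] = [+0.0000 -0.0835 +0.4794 -0.2480 +0.4528 +0.5784]
eigenvalue magnitudes: 1.1905, 0.7868, 0.7868, 0.1251, 0.0025, 0.0000.
spectral radius ρ = 1.1905; 1.1905 > 1, so it fails to converge.

no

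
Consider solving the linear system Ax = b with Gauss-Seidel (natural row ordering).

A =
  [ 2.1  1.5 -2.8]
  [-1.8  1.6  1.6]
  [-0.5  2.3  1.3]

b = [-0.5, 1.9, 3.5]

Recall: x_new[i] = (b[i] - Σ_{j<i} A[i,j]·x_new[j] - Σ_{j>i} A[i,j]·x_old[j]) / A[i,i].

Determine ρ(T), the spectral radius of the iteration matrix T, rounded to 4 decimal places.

1.3751

Write A = D+L+U with D = diag(2.1, 1.6, 1.3).
T_GS = -(D+L)⁻¹U: row 0 first, T[0,2] = -(-2.8)/(2.1) = +1.3333; later rows by forward substitution.
  T[0,:] = [+0.0000, -0.7143, +1.3333]
  T[1,:] = [+0.0000, -0.8036, +0.5000]
  T[2,:] = [+0.0000, +1.1470, -0.3718]
moduli |λ_i(T)| = 1.3751, 0.1998, 0.0000.
spectral radius ρ = 1.3751; 1.3751 > 1: divergent.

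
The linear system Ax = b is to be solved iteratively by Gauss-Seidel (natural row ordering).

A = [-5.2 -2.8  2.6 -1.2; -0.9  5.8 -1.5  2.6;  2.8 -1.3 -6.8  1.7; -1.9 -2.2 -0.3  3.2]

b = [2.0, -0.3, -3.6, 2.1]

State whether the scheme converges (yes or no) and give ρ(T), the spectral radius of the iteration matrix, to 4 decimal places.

Write A = D+L+U with D = diag(-5.2, 5.8, -6.8, 3.2).
Gauss-Seidel: T = -(D+L)⁻¹U, row 0 first, T[0,3] = -(-1.2)/(-5.2) = -0.2308; later rows by forward substitution.
  T[0,:] = [+0.0000  -0.5385  +0.5000  -0.2308]
  T[1,:] = [+0.0000  -0.0836  +0.3362  -0.4841]
  T[2,:] = [+0.0000  -0.2057  +0.1416  +0.2475]
  T[3,:] = [+0.0000  -0.3964  +0.5413  -0.4466]
moduli |λ_i(T)| = 0.7929, 0.3238, 0.0805, 0.0000.
ρ = 0.7929; 0.7929 < 1: convergent.

yes, ρ = 0.7929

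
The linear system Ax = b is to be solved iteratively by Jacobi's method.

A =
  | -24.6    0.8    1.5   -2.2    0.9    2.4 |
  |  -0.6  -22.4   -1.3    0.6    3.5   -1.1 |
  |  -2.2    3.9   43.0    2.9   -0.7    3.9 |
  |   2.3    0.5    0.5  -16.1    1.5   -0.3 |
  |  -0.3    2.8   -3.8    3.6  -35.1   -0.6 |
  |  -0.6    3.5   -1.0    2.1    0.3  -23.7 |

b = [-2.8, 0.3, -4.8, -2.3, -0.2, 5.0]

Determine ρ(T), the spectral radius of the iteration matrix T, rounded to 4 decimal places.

A = D + L + U where D = diag(-24.6, -22.4, 43, -16.1, -35.1, -23.7).
Jacobi: T = -D⁻¹(L+U), T[1,4] = -(3.5)/(-22.4) = +0.1562; T[1,1] = 0.
  T[0,:] = [+0.0000  +0.0325  +0.0610  -0.0894  +0.0366  +0.0976]
  T[1,:] = [-0.0268  +0.0000  -0.0580  +0.0268  +0.1562  -0.0491]
  T[2,:] = [+0.0512  -0.0907  +0.0000  -0.0674  +0.0163  -0.0907]
  T[3,:] = [+0.1429  +0.0311  +0.0311  +0.0000  +0.0932  -0.0186]
  T[4,:] = [-0.0085  +0.0798  -0.1083  +0.1026  +0.0000  -0.0171]
  T[5,:] = [-0.0253  +0.1477  -0.0422  +0.0886  +0.0127  +0.0000]
|roots of det(T-λI)|: 0.1996, 0.1152, 0.1152, 0.1001, 0.0995, 0.0995.
ρ = 0.1996; 0.1996 < 1 ⇒ converges.

0.1996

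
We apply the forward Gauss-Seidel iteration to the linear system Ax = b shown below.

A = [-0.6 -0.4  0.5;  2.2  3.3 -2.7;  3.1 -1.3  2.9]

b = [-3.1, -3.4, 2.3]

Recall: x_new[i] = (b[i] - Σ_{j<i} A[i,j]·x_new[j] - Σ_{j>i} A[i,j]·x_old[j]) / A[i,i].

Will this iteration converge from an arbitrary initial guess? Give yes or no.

Let D = diag(-0.6, 3.3, 2.9); L, U the strict triangles.
GS T = -(D+L)⁻¹U: row 0 first, T[0,2] = -(0.5)/(-0.6) = +0.8333; later rows by forward substitution.
  T[0,:] = [+0.0000 -0.6667 +0.8333]
  T[1,:] = [+0.0000 +0.4444 +0.2626]
  T[2,:] = [+0.0000 +0.9119 -0.7731]
|roots of det(T-λI)|: 0.9454, 0.6168, 0.0000.
ρ(T) = max|λ| = 0.9454; 0.9454 < 1 ⇒ converges.

yes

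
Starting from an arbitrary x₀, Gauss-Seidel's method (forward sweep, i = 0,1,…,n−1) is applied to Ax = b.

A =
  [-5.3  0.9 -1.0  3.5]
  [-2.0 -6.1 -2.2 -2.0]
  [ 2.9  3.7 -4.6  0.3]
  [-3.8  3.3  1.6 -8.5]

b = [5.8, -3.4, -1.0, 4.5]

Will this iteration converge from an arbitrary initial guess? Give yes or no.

yes

Diagonal D = diag(-5.3, -6.1, -4.6, -8.5); L, U strict lower/upper.
T_GS = -(D+L)⁻¹U: row 0 first, T[0,1] = -(0.9)/(-5.3) = +0.1698; later rows by forward substitution.
  T[0,:] = [+0.0000  +0.1698  -0.1887  +0.6604]
  T[1,:] = [+0.0000  -0.0557  -0.2988  -0.5444]
  T[2,:] = [+0.0000  +0.0623  -0.3593  +0.0437]
  T[3,:] = [+0.0000  -0.0858  -0.0993  -0.4984]
|roots of det(T-λI)|: 0.5007, 0.4211, 0.0085, 0.0000.
ρ = 0.5007; 0.5007 < 1: convergent.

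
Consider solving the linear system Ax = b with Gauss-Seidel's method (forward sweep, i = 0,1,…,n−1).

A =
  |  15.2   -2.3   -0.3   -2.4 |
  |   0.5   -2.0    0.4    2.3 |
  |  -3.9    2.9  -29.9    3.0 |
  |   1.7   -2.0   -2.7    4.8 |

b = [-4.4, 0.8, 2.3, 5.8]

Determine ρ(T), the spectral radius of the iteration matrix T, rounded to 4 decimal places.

Let D = diag(15.2, -2, -29.9, 4.8); L, U the strict triangles.
Gauss-Seidel: T = -(D+L)⁻¹U, row 0 first, T[0,3] = -(-2.4)/(15.2) = +0.1579; later rows by forward substitution.
  T[0,:] = [+0.0000 +0.1513 +0.0197 +0.1579]
  T[1,:] = [+0.0000 +0.0378 +0.2049 +1.1895]
  T[2,:] = [+0.0000 -0.0161 +0.0173 +0.1951]
  T[3,:] = [+0.0000 -0.0469 +0.0881 +0.5494]
|λ(T)| sorted: 0.4291, 0.1888, 0.0133, 0.0000.
spectral radius ρ = 0.4291; 0.4291 < 1: convergent.

0.4291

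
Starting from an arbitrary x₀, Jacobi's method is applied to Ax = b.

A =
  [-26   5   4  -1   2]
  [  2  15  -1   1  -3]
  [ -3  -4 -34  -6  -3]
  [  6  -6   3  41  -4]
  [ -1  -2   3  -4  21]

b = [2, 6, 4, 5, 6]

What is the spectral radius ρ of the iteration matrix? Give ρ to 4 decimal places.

0.2950

Let D = diag(-26, 15, -34, 41, 21); L, U the strict triangles.
Jacobi: T = -D⁻¹(L+U), T[3,1] = -(-6)/(41) = +0.1463; T[3,3] = 0.
  T[0,:] = [+0.0000, +0.1923, +0.1538, -0.0385, +0.0769]
  T[1,:] = [-0.1333, +0.0000, +0.0667, -0.0667, +0.2000]
  T[2,:] = [-0.0882, -0.1176, +0.0000, -0.1765, -0.0882]
  T[3,:] = [-0.1463, +0.1463, -0.0732, +0.0000, +0.0976]
  T[4,:] = [+0.0476, +0.0952, -0.1429, +0.1905, +0.0000]
|eigenvalues of T|: 0.2950, 0.2267, 0.2267, 0.1057, 0.0001.
spectral radius ρ = 0.2950; 0.2950 < 1 ⇒ converges.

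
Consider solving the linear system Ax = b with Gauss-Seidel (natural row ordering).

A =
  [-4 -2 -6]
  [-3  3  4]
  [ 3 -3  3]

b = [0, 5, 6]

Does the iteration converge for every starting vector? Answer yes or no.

no

Diagonal D = diag(-4, 3, 3); L, U strict lower/upper.
GS T = -(D+L)⁻¹U: row 0 first, T[0,1] = -(-2)/(-4) = -0.5000; later rows by forward substitution.
  T[0,:] = [+0.0000, -0.5000, -1.5000]
  T[1,:] = [+0.0000, -0.5000, -2.8333]
  T[2,:] = [+0.0000, +0.0000, -1.3333]
|eigenvalues of T|: 1.3333, 0.5000, 0.0000.
ρ = 1.3333; 1.3333 > 1 ⇒ diverges.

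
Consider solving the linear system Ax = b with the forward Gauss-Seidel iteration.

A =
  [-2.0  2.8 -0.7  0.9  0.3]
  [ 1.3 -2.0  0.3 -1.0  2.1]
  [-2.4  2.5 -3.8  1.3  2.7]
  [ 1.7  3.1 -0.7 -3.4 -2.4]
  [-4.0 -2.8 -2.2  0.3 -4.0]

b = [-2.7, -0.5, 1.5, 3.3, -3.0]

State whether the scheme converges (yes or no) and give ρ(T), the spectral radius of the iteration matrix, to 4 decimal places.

no, ρ = 1.1285

Split A = D + L + U, D = diag(-2, -2, -3.8, -3.4, -4).
GS T = -(D+L)⁻¹U: row 0 first, T[0,2] = -(-0.7)/(-2) = -0.3500; later rows by forward substitution.
  T[0,:] = [+0.0000 +1.4000 -0.3500 +0.4500 +0.1500]
  T[1,:] = [+0.0000 +0.9100 -0.0775 -0.2075 +1.1475]
  T[2,:] = [+0.0000 -0.2855 +0.1701 -0.0786 +1.3707]
  T[3,:] = [+0.0000 +1.5885 -0.2807 +0.0520 +0.1332]
  T[4,:] = [+0.0000 -1.7608 +0.2897 -0.2576 -1.6972]
eigenvalue magnitudes: 1.1285, 0.9173, 0.9173, 0.0534, 0.0000.
spectral radius ρ = 1.1285; 1.1285 > 1, so it fails to converge.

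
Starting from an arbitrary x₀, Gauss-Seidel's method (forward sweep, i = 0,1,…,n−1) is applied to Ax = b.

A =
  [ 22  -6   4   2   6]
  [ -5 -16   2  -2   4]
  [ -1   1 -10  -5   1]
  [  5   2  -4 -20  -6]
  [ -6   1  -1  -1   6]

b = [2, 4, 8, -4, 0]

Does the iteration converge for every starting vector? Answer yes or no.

yes

A = D + L + U where D = diag(22, -16, -10, -20, 6).
Gauss-Seidel: T = -(D+L)⁻¹U, row 0 first, T[0,1] = -(-6)/(22) = +0.2727; later rows by forward substitution.
  T[0,:] = [+0.0000 +0.2727 -0.1818 -0.0909 -0.2727]
  T[1,:] = [+0.0000 -0.0852 +0.1818 -0.0966 +0.3352]
  T[2,:] = [+0.0000 -0.0358 +0.0364 -0.5006 +0.1608]
  T[3,:] = [+0.0000 +0.0668 -0.0345 +0.0677 -0.3668]
  T[4,:] = [+0.0000 +0.2921 -0.2118 -0.1470 -0.3629]
|λ(T)| sorted: 0.6428, 0.2095, 0.1948, 0.1948, 0.0000.
ρ = 0.6428; 0.6428 < 1, so it converges for any x₀.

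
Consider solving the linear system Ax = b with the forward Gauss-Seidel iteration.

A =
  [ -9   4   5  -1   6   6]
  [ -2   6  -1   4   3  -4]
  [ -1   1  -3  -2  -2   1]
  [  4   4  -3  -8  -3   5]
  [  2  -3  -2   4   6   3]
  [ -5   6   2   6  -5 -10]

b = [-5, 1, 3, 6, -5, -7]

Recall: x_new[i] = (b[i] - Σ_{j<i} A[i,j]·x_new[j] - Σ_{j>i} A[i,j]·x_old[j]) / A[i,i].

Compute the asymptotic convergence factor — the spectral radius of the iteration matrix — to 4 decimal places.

1.5439

Let D = diag(-9, 6, -3, -8, 6, -10); L, U the strict triangles.
Gauss-Seidel: T = -(D+L)⁻¹U, row 0 first, T[0,3] = -(-1)/(-9) = -0.1111; later rows by forward substitution.
  T[0,:] = [+0.0000  +0.4444  +0.5556  -0.1111  +0.6667  +0.6667]
  T[1,:] = [+0.0000  +0.1481  +0.3519  -0.7037  -0.2778  +0.8889]
  T[2,:] = [+0.0000  -0.0988  -0.0679  -0.8642  -0.9815  +0.4074]
  T[3,:] = [+0.0000  +0.3333  +0.4792  -0.0833  +0.1875  +1.2500]
  T[4,:] = [+0.0000  -0.3292  -0.3513  -0.5473  -0.8133  -0.9753]
  T[5,:] = [+0.0000  +0.2115  +0.3829  -0.3158  -0.1772  +1.5191]
|roots of det(T-λI)|: 1.5439, 0.4042, 0.4042, 0.1355, 0.1355, 0.0000.
spectral radius ρ = 1.5439; 1.5439 > 1: divergent.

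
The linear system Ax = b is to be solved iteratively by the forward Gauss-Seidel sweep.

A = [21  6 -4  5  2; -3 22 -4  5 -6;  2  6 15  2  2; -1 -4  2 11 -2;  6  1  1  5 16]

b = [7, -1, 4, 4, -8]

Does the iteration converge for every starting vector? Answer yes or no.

yes

Diagonal D = diag(21, 22, 15, 11, 16); L, U strict lower/upper.
Gauss-Seidel: T = -(D+L)⁻¹U, row 0 first, T[0,4] = -(2)/(21) = -0.0952; later rows by forward substitution.
  T[0,:] = [+0.0000, -0.2857, +0.1905, -0.2381, -0.0952]
  T[1,:] = [+0.0000, -0.0390, +0.2078, -0.2597, +0.2597]
  T[2,:] = [+0.0000, +0.0537, -0.1085, +0.0023, -0.2245]
  T[3,:] = [+0.0000, -0.0499, +0.1126, -0.1165, +0.3084]
  T[4,:] = [+0.0000, +0.1218, -0.1128, +0.1418, -0.0629]
|λ(T)| sorted: 0.5101, 0.1351, 0.1351, 0.0507, 0.0000.
ρ = 0.5101; 0.5101 < 1 ⇒ converges.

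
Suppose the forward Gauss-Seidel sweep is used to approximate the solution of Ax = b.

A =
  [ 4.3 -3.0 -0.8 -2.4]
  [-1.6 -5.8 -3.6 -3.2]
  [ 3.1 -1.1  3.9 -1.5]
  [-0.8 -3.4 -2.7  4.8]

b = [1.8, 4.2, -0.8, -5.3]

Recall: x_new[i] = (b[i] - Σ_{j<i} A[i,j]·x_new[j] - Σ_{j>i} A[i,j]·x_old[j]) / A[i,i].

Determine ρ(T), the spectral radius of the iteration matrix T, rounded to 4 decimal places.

Split A = D + L + U, D = diag(4.3, -5.8, 3.9, 4.8).
GS T = -(D+L)⁻¹U: row 0 first, T[0,1] = -(-3)/(4.3) = +0.6977; later rows by forward substitution.
  T[0,:] = [+0.0000, +0.6977, +0.1860, +0.5581]
  T[1,:] = [+0.0000, -0.1925, -0.6720, -0.7057]
  T[2,:] = [+0.0000, -0.6088, -0.3374, -0.2581]
  T[3,:] = [+0.0000, -0.3625, -0.6348, -0.5520]
|roots of det(T-λI)|: 1.4261, 0.2728, 0.0713, 0.0000.
ρ = 1.4261; 1.4261 > 1 ⇒ diverges.

1.4261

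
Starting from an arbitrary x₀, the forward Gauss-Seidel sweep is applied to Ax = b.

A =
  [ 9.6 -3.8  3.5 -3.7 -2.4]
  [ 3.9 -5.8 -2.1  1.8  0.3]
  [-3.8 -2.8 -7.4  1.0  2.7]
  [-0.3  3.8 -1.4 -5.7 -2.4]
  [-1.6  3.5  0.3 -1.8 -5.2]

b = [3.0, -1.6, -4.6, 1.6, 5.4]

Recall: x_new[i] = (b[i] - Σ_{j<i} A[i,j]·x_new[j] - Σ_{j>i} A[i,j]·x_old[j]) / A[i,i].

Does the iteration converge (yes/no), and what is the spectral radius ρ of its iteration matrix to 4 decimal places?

Let D = diag(9.6, -5.8, -7.4, -5.7, -5.2); L, U the strict triangles.
Gauss-Seidel: T = -(D+L)⁻¹U, row 0 first, T[0,2] = -(3.5)/(9.6) = -0.3646; later rows by forward substitution.
  T[0,:] = [+0.0000  +0.3958  -0.3646  +0.3854  +0.2500]
  T[1,:] = [+0.0000  +0.2662  -0.6072  +0.5695  +0.2198]
  T[2,:] = [+0.0000  -0.3040  +0.4170  -0.2783  +0.1533]
  T[3,:] = [+0.0000  +0.2313  -0.4880  +0.4277  -0.3253]
  T[4,:] = [+0.0000  -0.0402  -0.1035  +0.1006  +0.1925]
moduli |λ_i(T)| = 1.1360, 0.1588, 0.1588, 0.0876, 0.0000.
spectral radius ρ = 1.1360; 1.1360 > 1, so it fails to converge.

no, ρ = 1.1360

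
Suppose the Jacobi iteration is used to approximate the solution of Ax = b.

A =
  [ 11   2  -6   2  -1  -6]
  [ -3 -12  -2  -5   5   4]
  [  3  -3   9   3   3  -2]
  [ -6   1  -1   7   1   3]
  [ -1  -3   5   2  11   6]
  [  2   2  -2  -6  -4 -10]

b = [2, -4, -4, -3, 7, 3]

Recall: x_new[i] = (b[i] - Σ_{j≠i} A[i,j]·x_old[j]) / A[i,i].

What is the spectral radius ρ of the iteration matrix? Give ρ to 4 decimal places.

1.1238

Write A = D+L+U with D = diag(11, -12, 9, 7, 11, -10).
Jacobi: T = -D⁻¹(L+U), T[0,4] = -(-1)/(11) = +0.0909; T[0,0] = 0.
  T[0,:] = [+0.0000, -0.1818, +0.5455, -0.1818, +0.0909, +0.5455]
  T[1,:] = [-0.2500, +0.0000, -0.1667, -0.4167, +0.4167, +0.3333]
  T[2,:] = [-0.3333, +0.3333, +0.0000, -0.3333, -0.3333, +0.2222]
  T[3,:] = [+0.8571, -0.1429, +0.1429, +0.0000, -0.1429, -0.4286]
  T[4,:] = [+0.0909, +0.2727, -0.4545, -0.1818, +0.0000, -0.5455]
  T[5,:] = [+0.2000, +0.2000, -0.2000, -0.6000, -0.4000, +0.0000]
|λ(T)| sorted: 1.1238, 0.7197, 0.7197, 0.2917, 0.1564, 0.1564.
ρ(T) = max|λ| = 1.1238; 1.1238 > 1 ⇒ diverges.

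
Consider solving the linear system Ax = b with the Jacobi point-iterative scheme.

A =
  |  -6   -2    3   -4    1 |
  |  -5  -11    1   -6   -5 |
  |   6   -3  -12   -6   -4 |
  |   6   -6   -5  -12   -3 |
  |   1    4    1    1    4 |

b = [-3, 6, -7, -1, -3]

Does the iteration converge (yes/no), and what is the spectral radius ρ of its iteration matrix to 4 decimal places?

no, ρ = 1.1489

Let D = diag(-6, -11, -12, -12, 4); L, U the strict triangles.
T_J = -D⁻¹(L+U): T[4,1] = -(4)/(4) = -1.0000; T[4,4] = 0.
  T[0,:] = [+0.0000  -0.3333  +0.5000  -0.6667  +0.1667]
  T[1,:] = [-0.4545  +0.0000  +0.0909  -0.5455  -0.4545]
  T[2,:] = [+0.5000  -0.2500  +0.0000  -0.5000  -0.3333]
  T[3,:] = [+0.5000  -0.5000  -0.4167  +0.0000  -0.2500]
  T[4,:] = [-0.2500  -1.0000  -0.2500  -0.2500  +0.0000]
moduli |λ_i(T)| = 1.1489, 0.8359, 0.3185, 0.1612, 0.1557.
ρ(T) = max|λ| = 1.1489; 1.1489 > 1: divergent.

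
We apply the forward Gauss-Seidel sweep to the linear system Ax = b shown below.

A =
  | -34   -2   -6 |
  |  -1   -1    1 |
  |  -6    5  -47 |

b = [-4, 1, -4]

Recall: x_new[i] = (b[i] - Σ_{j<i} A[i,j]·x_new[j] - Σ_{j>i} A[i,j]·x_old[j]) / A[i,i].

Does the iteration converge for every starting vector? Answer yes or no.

A = D + L + U where D = diag(-34, -1, -47).
GS T = -(D+L)⁻¹U: row 0 first, T[0,1] = -(-2)/(-34) = -0.0588; later rows by forward substitution.
  T[0,:] = [+0.0000  -0.0588  -0.1765]
  T[1,:] = [+0.0000  +0.0588  +1.1765]
  T[2,:] = [+0.0000  +0.0138  +0.1477]
|λ(T)| sorted: 0.2381, 0.0315, 0.0000.
ρ(T) = max|λ| = 0.2381; 0.2381 < 1: convergent.

yes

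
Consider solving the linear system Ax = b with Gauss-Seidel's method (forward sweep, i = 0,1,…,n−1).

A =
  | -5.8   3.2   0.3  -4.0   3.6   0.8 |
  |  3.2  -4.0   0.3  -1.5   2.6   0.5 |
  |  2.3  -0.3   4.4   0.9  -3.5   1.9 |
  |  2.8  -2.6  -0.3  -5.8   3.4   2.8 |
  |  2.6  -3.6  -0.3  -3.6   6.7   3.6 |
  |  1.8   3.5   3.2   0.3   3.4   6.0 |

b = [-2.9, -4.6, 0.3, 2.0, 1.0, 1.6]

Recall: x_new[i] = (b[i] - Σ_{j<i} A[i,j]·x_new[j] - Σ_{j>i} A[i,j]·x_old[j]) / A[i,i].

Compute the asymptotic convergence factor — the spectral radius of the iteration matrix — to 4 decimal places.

1.2922

A = D + L + U where D = diag(-5.8, -4, 4.4, -5.8, 6.7, 6).
T_GS = -(D+L)⁻¹U: row 0 first, T[0,2] = -(0.3)/(-5.8) = +0.0517; later rows by forward substitution.
  T[0,:] = [+0.0000, +0.5517, +0.0517, -0.6897, +0.6207, +0.1379]
  T[1,:] = [+0.0000, +0.4414, +0.1164, -0.9267, +1.1466, +0.2353]
  T[2,:] = [+0.0000, -0.2583, -0.0191, +0.0928, +0.5492, -0.4879]
  T[3,:] = [+0.0000, +0.0819, -0.0262, +0.0777, +0.3435, +0.4691]
  T[4,:] = [+0.0000, +0.0555, +0.0275, -0.1844, +0.5843, -0.2342]
  T[5,:] = [+0.0000, -0.3208, -0.0875, +0.7986, -1.4962, +0.1908]
|roots of det(T-λI)|: 1.2922, 0.2772, 0.2224, 0.1002, 0.1002, 0.0000.
ρ(T) = max|λ| = 1.2922; 1.2922 > 1 ⇒ diverges.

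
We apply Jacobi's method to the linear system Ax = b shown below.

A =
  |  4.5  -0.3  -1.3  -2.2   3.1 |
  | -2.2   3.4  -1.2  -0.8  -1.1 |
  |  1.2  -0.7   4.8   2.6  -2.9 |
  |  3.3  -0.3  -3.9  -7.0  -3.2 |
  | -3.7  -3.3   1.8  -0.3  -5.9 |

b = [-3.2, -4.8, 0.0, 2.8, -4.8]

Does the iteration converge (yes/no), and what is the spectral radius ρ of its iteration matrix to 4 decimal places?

no, ρ = 1.1255

A = D + L + U where D = diag(4.5, 3.4, 4.8, -7, -5.9).
Jacobi T = -D⁻¹(L+U): T[2,1] = -(-0.7)/(4.8) = +0.1458; T[2,2] = 0.
  T[0,:] = [+0.0000, +0.0667, +0.2889, +0.4889, -0.6889]
  T[1,:] = [+0.6471, +0.0000, +0.3529, +0.2353, +0.3235]
  T[2,:] = [-0.2500, +0.1458, +0.0000, -0.5417, +0.6042]
  T[3,:] = [+0.4714, -0.0429, -0.5571, +0.0000, -0.4571]
  T[4,:] = [-0.6271, -0.5593, +0.3051, -0.0508, +0.0000]
|roots of det(T-λI)|: 1.1255, 0.7619, 0.4735, 0.4735, 0.3385.
spectral radius ρ = 1.1255; 1.1255 > 1, so it fails to converge.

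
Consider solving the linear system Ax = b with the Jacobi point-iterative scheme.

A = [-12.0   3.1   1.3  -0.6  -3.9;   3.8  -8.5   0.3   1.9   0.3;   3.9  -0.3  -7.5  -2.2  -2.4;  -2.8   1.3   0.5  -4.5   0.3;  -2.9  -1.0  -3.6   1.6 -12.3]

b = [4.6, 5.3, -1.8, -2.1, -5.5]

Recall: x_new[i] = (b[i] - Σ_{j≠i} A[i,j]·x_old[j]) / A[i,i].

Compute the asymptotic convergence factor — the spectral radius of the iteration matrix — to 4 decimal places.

0.6884

Write A = D+L+U with D = diag(-12, -8.5, -7.5, -4.5, -12.3).
T_J = -D⁻¹(L+U): T[2,4] = -(-2.4)/(-7.5) = -0.3200; T[2,2] = 0.
  T[0,:] = [+0.0000  +0.2583  +0.1083  -0.0500  -0.3250]
  T[1,:] = [+0.4471  +0.0000  +0.0353  +0.2235  +0.0353]
  T[2,:] = [+0.5200  -0.0400  +0.0000  -0.2933  -0.3200]
  T[3,:] = [-0.6222  +0.2889  +0.1111  +0.0000  +0.0667]
  T[4,:] = [-0.2358  -0.0813  -0.2927  +0.1301  +0.0000]
eigenvalue magnitudes: 0.6884, 0.4828, 0.2137, 0.2137, 0.1991.
spectral radius ρ = 0.6884; 0.6884 < 1 ⇒ converges.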